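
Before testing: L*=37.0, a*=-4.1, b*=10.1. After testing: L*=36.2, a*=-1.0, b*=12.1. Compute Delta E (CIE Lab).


dL = 36.2 - 37.0 = -0.8
da = -1.0 - (-4.1) = 3.1
db = 12.1 - 10.1 = 2.0
dE = sqrt((-0.8)^2 + (3.1)^2 + (2.0)^2) = 3.77


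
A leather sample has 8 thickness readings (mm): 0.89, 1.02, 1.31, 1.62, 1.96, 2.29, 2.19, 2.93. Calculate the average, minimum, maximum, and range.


Average = 1.78 mm
Min = 0.89 mm
Max = 2.93 mm
Range = 2.04 mm


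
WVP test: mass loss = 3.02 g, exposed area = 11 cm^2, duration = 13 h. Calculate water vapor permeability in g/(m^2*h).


WVP = mass_loss / (area x time) x 10000
WVP = 3.02 / (11 x 13) x 10000
WVP = 3.02 / 143 x 10000 = 211.19 g/(m^2*h)


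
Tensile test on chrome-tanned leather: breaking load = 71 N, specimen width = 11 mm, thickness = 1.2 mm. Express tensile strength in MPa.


Cross-section = 11 x 1.2 = 13.2 mm^2
TS = 71 / 13.2 = 5.38 MPa
(1 N/mm^2 = 1 MPa)


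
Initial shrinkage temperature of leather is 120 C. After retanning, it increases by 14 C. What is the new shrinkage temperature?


New Ts = 120 + 14 = 134 C


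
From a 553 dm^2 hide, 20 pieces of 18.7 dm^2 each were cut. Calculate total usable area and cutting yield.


Total usable = 20 x 18.7 = 374.0 dm^2
Yield = 374.0 / 553 x 100 = 67.6%


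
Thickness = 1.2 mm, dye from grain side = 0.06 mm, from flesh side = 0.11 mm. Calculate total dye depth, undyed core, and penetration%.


Total dyed = 0.06 + 0.11 = 0.17 mm
Undyed core = 1.2 - 0.17 = 1.03 mm
Penetration = 0.17 / 1.2 x 100 = 14.2%


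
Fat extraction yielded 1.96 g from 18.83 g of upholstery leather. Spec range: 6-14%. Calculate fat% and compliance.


Fat content = 10.4%
Compliant: Yes


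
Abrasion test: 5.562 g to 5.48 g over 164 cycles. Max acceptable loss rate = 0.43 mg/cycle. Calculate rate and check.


Loss = 5.562 - 5.48 = 0.082 g
Rate = 0.082 g / 164 cycles x 1000 = 0.500 mg/cycle
Max = 0.43 mg/cycle
Passes: No


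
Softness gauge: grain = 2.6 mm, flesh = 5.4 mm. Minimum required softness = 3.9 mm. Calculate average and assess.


Average = (2.6 + 5.4) / 2 = 4.00 mm
Minimum = 3.9 mm
Meets requirement: Yes


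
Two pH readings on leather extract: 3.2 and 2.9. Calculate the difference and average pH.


Difference = |3.2 - 2.9| = 0.3
Average = (3.2 + 2.9) / 2 = 3.05


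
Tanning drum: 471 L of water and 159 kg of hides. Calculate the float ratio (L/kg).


Float ratio = water / hide weight
Ratio = 471 / 159 = 3.0


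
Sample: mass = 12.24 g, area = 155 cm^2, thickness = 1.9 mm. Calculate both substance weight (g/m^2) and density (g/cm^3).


Substance weight = 789.7 g/m^2
Density = 0.416 g/cm^3


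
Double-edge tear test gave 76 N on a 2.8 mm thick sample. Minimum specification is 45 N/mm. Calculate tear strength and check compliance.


Tear strength = 76 / 2.8 = 27.1 N/mm
Required minimum = 45 N/mm
Compliant: No


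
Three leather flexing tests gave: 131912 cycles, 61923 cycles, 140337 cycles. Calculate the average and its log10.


Average = (131912 + 61923 + 140337) / 3 = 111391 cycles
log10(111391) = 5.05


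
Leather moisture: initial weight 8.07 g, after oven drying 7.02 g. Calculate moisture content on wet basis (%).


13.0%


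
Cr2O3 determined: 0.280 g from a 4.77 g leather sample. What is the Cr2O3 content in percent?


5.87%


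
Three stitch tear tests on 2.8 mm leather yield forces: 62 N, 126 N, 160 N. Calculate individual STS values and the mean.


STS1 = 62 / 2.8 = 22.1 N/mm
STS2 = 126 / 2.8 = 45.0 N/mm
STS3 = 160 / 2.8 = 57.1 N/mm
Mean = (22.1 + 45.0 + 57.1) / 3 = 41.4 N/mm


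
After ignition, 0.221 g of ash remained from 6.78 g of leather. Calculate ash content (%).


Ash% = 0.221 / 6.78 x 100
Ash% = 3.26%


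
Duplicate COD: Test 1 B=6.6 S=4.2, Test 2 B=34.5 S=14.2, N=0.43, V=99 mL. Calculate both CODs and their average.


COD1 = 83.4 mg/L
COD2 = 705.4 mg/L
Average = 394.4 mg/L

COD1 = (6.6 - 4.2) x 0.43 x 8000 / 99 = 83.4 mg/L
COD2 = (34.5 - 14.2) x 0.43 x 8000 / 99 = 705.4 mg/L
Average = (83.4 + 705.4) / 2 = 394.4 mg/L


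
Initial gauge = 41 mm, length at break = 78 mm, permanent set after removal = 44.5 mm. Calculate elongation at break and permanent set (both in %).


Elongation at break = 90.2%
Permanent set = 8.5%

Elongation at break = (78 - 41) / 41 x 100 = 90.2%
Permanent set = (44.5 - 41) / 41 x 100 = 8.5%


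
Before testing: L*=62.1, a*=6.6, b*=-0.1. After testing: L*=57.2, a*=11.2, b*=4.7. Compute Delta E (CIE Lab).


dL = 57.2 - 62.1 = -4.9
da = 11.2 - 6.6 = 4.6
db = 4.7 - (-0.1) = 4.8
dE = sqrt((-4.9)^2 + (4.6)^2 + (4.8)^2) = 8.26


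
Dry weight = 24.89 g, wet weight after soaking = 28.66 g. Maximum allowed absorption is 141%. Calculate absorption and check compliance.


WA = (28.66 - 24.89) / 24.89 x 100 = 15.1%
Maximum allowed: 141%
Compliant: Yes


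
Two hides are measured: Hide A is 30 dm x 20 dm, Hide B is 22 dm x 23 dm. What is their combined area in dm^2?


Hide A area = 30 x 20 = 600 dm^2
Hide B area = 22 x 23 = 506 dm^2
Total = 600 + 506 = 1106 dm^2


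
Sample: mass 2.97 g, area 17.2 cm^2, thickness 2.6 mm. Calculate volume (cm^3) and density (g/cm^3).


Thickness in cm = 2.6 / 10 = 0.26 cm
Volume = 17.2 x 0.26 = 4.472 cm^3
Density = 2.97 / 4.472 = 0.664 g/cm^3


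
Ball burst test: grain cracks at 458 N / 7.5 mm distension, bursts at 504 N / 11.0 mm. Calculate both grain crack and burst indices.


Crack index = 61.1 N/mm
Burst index = 45.8 N/mm

Crack index = 458 / 7.5 = 61.1 N/mm
Burst index = 504 / 11.0 = 45.8 N/mm


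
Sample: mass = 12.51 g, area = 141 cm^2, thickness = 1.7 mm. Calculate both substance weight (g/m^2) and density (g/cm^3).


Substance weight = 887.2 g/m^2
Density = 0.522 g/cm^3

SW = 12.51 / 141 x 10000 = 887.2 g/m^2
Volume = 141 x 1.7 / 10 = 23.97 cm^3
Density = 12.51 / 23.97 = 0.522 g/cm^3


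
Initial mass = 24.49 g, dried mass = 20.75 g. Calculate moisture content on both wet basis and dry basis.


Moisture lost = 24.49 - 20.75 = 3.74 g
Wet basis MC = 3.74 / 24.49 x 100 = 15.3%
Dry basis MC = 3.74 / 20.75 x 100 = 18.0%


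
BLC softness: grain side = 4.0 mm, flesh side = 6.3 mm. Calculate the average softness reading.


5.15 mm

Average = (4.0 + 6.3) / 2
Average = 5.15 mm


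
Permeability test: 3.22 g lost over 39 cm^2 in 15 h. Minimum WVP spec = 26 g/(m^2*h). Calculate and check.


WVP = 55.04 g/(m^2*h)
Meets specification: Yes

WVP = 3.22 / (39 x 15) x 10000 = 55.04 g/(m^2*h)
Minimum: 26 g/(m^2*h)
Meets spec: Yes


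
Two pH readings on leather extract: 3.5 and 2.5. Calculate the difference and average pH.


Difference = 1.0
Average pH = 3.00

Difference = |3.5 - 2.5| = 1.0
Average = (3.5 + 2.5) / 2 = 3.00


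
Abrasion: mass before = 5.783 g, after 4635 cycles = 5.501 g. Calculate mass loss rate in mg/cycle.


Mass loss = 5.783 - 5.501 = 0.282 g
Rate = 0.282 / 4635 x 1000 = 0.061 mg/cycle


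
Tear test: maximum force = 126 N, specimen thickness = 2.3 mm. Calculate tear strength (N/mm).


Tear strength = force / thickness
Tear = 126 / 2.3 = 54.8 N/mm


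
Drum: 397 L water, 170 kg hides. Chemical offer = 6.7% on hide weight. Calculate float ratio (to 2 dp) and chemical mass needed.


Float ratio = 397 / 170 = 2.34
Chemical = 170 x 6.7 / 100 = 11.39 kg


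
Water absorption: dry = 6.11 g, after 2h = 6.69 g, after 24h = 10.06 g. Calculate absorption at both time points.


WA (2h) = (6.69 - 6.11) / 6.11 x 100 = 9.5%
WA (24h) = (10.06 - 6.11) / 6.11 x 100 = 64.6%


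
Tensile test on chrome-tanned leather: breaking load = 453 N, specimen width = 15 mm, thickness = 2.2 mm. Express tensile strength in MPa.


Cross-section = 15 x 2.2 = 33.0 mm^2
TS = 453 / 33.0 = 13.73 MPa
(1 N/mm^2 = 1 MPa)


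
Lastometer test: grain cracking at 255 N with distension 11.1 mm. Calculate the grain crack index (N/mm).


23.0 N/mm

Grain crack index = force / distension
Index = 255 / 11.1 = 23.0 N/mm


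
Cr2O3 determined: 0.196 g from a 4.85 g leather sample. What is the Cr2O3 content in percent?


Cr2O3% = 0.196 / 4.85 x 100
Cr2O3% = 4.04%


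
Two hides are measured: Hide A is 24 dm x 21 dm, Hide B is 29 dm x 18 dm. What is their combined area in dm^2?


Hide A area = 24 x 21 = 504 dm^2
Hide B area = 29 x 18 = 522 dm^2
Total = 504 + 522 = 1026 dm^2


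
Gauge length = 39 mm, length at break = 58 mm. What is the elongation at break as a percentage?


Extension = 58 - 39 = 19 mm
Elongation = 19 / 39 x 100 = 48.7%


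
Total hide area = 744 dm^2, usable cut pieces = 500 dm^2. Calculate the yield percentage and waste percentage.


Yield = 67.2%
Waste = 32.8%

Yield = 500 / 744 x 100 = 67.2%
Waste = 744 - 500 = 244 dm^2
Waste% = 100 - 67.2 = 32.8%


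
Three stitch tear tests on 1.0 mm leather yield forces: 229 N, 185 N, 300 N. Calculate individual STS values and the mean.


STS1 = 229 / 1.0 = 229.0 N/mm
STS2 = 185 / 1.0 = 185.0 N/mm
STS3 = 300 / 1.0 = 300.0 N/mm
Mean = (229.0 + 185.0 + 300.0) / 3 = 238.0 N/mm


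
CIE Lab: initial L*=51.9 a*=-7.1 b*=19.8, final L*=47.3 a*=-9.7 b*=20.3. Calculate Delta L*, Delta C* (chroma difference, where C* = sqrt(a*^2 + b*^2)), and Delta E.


Delta L* = -4.6
Delta C* = 1.46
Delta E = 5.31

Delta L* = 47.3 - 51.9 = -4.6
C1* = sqrt((-7.1)^2 + (19.8)^2) = 21.034
C2* = sqrt((-9.7)^2 + (20.3)^2) = 22.498
Delta C* = 22.498 - 21.034 = 1.46
Delta E = sqrt((-4.6)^2 + (-2.6)^2 + (0.5)^2) = 5.31


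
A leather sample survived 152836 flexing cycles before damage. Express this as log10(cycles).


log10(152836) = 5.18


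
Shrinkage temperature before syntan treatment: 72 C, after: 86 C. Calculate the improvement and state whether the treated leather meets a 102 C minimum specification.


Improvement = 86 - 72 = 14 C
Spec check: 86 C >= 102 C? No


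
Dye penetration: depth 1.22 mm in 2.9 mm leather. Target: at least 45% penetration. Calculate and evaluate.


Penetration = 1.22 / 2.9 x 100 = 42.1%
Target: 45%
Meets target: No


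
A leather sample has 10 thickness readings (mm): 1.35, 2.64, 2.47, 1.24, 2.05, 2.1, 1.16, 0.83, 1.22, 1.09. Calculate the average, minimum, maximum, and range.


Sum = 16.15
Average = 16.15 / 10 = 1.62 mm
Minimum = 0.83 mm
Maximum = 2.64 mm
Range = 2.64 - 0.83 = 1.81 mm


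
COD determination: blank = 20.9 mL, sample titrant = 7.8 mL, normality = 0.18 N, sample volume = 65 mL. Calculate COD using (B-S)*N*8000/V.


COD = (20.9 - 7.8) x 0.18 x 8000 / 65
COD = 13.1 x 0.18 x 8000 / 65
COD = 290.2 mg/L


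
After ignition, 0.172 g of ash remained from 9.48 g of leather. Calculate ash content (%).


Ash% = 0.172 / 9.48 x 100
Ash% = 1.81%


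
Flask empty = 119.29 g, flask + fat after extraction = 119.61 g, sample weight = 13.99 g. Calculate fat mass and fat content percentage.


Fat mass = 0.32 g
Fat content = 2.3%

Fat mass = 119.61 - 119.29 = 0.32 g
Fat% = 0.32 / 13.99 x 100 = 2.3%


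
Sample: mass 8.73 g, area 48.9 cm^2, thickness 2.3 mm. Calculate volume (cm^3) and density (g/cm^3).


Volume = 11.247 cm^3
Density = 0.776 g/cm^3

Thickness in cm = 2.3 / 10 = 0.23 cm
Volume = 48.9 x 0.23 = 11.247 cm^3
Density = 8.73 / 11.247 = 0.776 g/cm^3


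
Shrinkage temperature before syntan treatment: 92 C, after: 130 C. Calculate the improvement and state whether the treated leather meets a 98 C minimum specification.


Improvement = 38 C
Meets 98 C spec: Yes


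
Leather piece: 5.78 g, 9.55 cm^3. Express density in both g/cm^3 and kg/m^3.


0.605 g/cm^3
605 kg/m^3

Density = 5.78 / 9.55 = 0.605 g/cm^3
Convert: 0.605 x 1000 = 605 kg/m^3


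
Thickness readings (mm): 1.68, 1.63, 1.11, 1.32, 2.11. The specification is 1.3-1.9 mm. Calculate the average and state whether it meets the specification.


Average = 1.57 mm
Within specification: Yes


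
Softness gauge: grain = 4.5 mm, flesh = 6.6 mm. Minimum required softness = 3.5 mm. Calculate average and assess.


Average softness = 5.55 mm
Meets requirement: Yes

Average = (4.5 + 6.6) / 2 = 5.55 mm
Minimum = 3.5 mm
Meets requirement: Yes


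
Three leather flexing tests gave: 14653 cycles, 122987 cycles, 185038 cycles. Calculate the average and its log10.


Average = 107559 cycles
log10 = 5.03

Average = (14653 + 122987 + 185038) / 3 = 107559 cycles
log10(107559) = 5.03


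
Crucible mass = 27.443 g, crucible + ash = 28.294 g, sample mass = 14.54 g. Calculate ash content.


Ash mass = 0.851 g
Ash content = 5.85%

Ash mass = 28.294 - 27.443 = 0.851 g
Ash% = 0.851 / 14.54 x 100 = 5.85%


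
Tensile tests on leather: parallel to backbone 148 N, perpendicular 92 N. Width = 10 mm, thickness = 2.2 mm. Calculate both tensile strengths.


Area = 10 x 2.2 = 22.0 mm^2
TS (parallel) = 148 / 22.0 = 6.73 N/mm^2
TS (perpendicular) = 92 / 22.0 = 4.18 N/mm^2


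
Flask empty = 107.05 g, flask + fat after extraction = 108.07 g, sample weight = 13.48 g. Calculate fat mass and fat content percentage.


Fat mass = 1.02 g
Fat content = 7.6%

Fat mass = 108.07 - 107.05 = 1.02 g
Fat% = 1.02 / 13.48 x 100 = 7.6%


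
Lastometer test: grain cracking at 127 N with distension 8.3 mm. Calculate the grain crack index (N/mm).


Grain crack index = force / distension
Index = 127 / 8.3 = 15.3 N/mm


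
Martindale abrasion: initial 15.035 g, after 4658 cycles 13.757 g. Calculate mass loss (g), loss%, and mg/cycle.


Mass loss = 1.278 g
Loss = 8.50%
Rate = 0.274 mg/cycle


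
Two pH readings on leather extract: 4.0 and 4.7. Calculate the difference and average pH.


Difference = 0.7
Average pH = 4.35


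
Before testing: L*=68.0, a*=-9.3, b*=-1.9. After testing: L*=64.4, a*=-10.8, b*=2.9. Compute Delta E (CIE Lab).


Delta E = 6.18

dL = 64.4 - 68.0 = -3.6
da = -10.8 - (-9.3) = -1.5
db = 2.9 - (-1.9) = 4.8
dE = sqrt((-3.6)^2 + (-1.5)^2 + (4.8)^2) = 6.18


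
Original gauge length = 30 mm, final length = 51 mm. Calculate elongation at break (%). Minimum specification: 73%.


Elongation = 70.0%
Meets spec: No

Extension = 51 - 30 = 21 mm
Elongation = 21 / 30 x 100 = 70.0%
Minimum required: 73%
Meets specification: No


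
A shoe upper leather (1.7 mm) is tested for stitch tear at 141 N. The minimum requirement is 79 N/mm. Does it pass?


STS = 141 / 1.7 = 82.9 N/mm
Minimum required: 79 N/mm
Passes: Yes


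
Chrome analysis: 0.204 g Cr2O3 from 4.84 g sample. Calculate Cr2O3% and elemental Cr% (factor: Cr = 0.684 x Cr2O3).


Cr2O3 = 4.21%
Cr = 2.88%

Cr2O3% = 0.204 / 4.84 x 100 = 4.21%
Cr% = 4.21 x 0.684 = 2.88%


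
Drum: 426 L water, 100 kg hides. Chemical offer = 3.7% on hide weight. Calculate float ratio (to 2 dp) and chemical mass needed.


Float ratio = 426 / 100 = 4.26
Chemical = 100 x 3.7 / 100 = 3.7 kg


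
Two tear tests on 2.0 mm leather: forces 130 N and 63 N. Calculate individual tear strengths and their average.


Tear 1 = 130 / 2.0 = 65.0 N/mm
Tear 2 = 63 / 2.0 = 31.5 N/mm
Average = (65.0 + 31.5) / 2 = 48.3 N/mm


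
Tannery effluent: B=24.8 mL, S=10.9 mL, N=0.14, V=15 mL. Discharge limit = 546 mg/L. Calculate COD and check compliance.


COD = 1037.9 mg/L
Compliant: No

COD = (24.8 - 10.9) x 0.14 x 8000 / 15 = 1037.9 mg/L
Limit: 546 mg/L
Compliant: No


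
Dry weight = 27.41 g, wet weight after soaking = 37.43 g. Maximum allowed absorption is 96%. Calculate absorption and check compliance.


Absorption = 36.6%
Compliant: Yes


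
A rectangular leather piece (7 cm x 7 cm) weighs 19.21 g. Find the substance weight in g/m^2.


3920.4 g/m^2

Area = 7 x 7 = 49 cm^2
SW = 19.21 / 49 x 10000 = 3920.4 g/m^2


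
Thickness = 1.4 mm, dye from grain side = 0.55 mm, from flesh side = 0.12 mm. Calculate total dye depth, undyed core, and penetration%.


Total dyed = 0.55 + 0.12 = 0.67 mm
Undyed core = 1.4 - 0.67 = 0.73 mm
Penetration = 0.67 / 1.4 x 100 = 47.9%


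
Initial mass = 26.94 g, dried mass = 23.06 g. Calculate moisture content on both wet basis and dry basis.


Wet basis = 14.4%
Dry basis = 16.8%

Moisture lost = 26.94 - 23.06 = 3.88 g
Wet basis MC = 3.88 / 26.94 x 100 = 14.4%
Dry basis MC = 3.88 / 23.06 x 100 = 16.8%


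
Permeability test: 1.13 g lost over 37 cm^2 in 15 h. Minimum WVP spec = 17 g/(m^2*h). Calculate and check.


WVP = 1.13 / (37 x 15) x 10000 = 20.36 g/(m^2*h)
Minimum: 17 g/(m^2*h)
Meets spec: Yes


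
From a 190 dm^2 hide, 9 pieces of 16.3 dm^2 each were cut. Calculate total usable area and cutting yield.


Usable area = 146.7 dm^2
Yield = 77.2%

Total usable = 9 x 16.3 = 146.7 dm^2
Yield = 146.7 / 190 x 100 = 77.2%


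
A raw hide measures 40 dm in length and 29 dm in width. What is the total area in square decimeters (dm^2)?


Area = length x width
Area = 40 x 29 = 1160 dm^2


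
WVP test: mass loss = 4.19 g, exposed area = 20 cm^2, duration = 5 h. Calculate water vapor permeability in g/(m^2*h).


WVP = mass_loss / (area x time) x 10000
WVP = 4.19 / (20 x 5) x 10000
WVP = 4.19 / 100 x 10000 = 419.00 g/(m^2*h)


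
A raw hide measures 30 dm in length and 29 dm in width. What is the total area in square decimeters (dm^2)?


Area = length x width
Area = 30 x 29 = 870 dm^2


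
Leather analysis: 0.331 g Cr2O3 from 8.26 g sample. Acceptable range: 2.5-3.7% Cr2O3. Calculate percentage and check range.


Cr2O3 = 4.01%
Within range: No

Cr2O3% = 0.331 / 8.26 x 100 = 4.01%
Acceptable range: 2.5 to 3.7%
Within range: No


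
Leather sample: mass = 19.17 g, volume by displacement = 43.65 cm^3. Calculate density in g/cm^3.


0.439 g/cm^3


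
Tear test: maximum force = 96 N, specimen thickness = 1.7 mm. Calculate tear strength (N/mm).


Tear strength = force / thickness
Tear = 96 / 1.7 = 56.5 N/mm


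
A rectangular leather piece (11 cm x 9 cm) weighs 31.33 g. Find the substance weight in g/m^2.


3164.6 g/m^2

Area = 11 x 9 = 99 cm^2
SW = 31.33 / 99 x 10000 = 3164.6 g/m^2


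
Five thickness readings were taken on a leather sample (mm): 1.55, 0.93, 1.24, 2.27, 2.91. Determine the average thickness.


1.78 mm

Sum = 1.55 + 0.93 + 1.24 + 2.27 + 2.91 = 8.90
Average = 8.90 / 5 = 1.78 mm


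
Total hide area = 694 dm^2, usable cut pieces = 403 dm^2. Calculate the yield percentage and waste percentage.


Yield = 403 / 694 x 100 = 58.1%
Waste = 694 - 403 = 291 dm^2
Waste% = 100 - 58.1 = 41.9%


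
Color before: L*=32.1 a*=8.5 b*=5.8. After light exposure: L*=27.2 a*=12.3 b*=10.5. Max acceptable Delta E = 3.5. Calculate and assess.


dL = -4.9, da = 3.8, db = 4.7
dE = sqrt((-4.9)^2 + (3.8)^2 + (4.7)^2) = 7.78
Max = 3.5
Passes: No


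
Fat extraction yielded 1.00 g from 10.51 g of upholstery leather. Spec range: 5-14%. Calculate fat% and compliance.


Fat% = 1.00 / 10.51 x 100 = 9.5%
Spec range: 5-14%
Compliant: Yes


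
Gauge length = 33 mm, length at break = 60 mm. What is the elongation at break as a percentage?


81.8%


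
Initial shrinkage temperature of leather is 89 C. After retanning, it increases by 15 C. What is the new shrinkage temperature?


New Ts = 89 + 15 = 104 C


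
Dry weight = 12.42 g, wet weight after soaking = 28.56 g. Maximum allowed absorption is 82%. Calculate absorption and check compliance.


Absorption = 130.0%
Compliant: No


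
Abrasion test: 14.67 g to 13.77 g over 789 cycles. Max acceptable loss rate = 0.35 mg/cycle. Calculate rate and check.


Rate = 1.141 mg/cycle
Passes: No

Loss = 14.67 - 13.77 = 0.900 g
Rate = 0.900 g / 789 cycles x 1000 = 1.141 mg/cycle
Max = 0.35 mg/cycle
Passes: No


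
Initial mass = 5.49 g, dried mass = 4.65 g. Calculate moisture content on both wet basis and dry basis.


Moisture lost = 5.49 - 4.65 = 0.84 g
Wet basis MC = 0.84 / 5.49 x 100 = 15.3%
Dry basis MC = 0.84 / 4.65 x 100 = 18.1%


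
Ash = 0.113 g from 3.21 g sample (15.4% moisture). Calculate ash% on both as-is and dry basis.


As-is ash% = 0.113 / 3.21 x 100 = 3.52%
Dry mass = 3.21 x (100 - 15.4) / 100 = 2.71566 g
Dry-basis ash% = 0.113 / 2.71566 x 100 = 4.16%


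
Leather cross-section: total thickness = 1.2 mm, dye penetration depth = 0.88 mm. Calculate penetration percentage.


73.3%

Penetration% = 0.88 / 1.2 x 100
Penetration = 73.3%


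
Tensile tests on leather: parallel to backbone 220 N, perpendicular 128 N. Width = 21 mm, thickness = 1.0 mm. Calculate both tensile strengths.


Parallel = 10.48 N/mm^2
Perpendicular = 6.10 N/mm^2

Area = 21 x 1.0 = 21.0 mm^2
TS (parallel) = 220 / 21.0 = 10.48 N/mm^2
TS (perpendicular) = 128 / 21.0 = 6.10 N/mm^2


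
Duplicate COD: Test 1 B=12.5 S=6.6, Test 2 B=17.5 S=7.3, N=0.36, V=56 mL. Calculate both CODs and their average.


COD1 = 303.4 mg/L
COD2 = 524.6 mg/L
Average = 414.0 mg/L

COD1 = (12.5 - 6.6) x 0.36 x 8000 / 56 = 303.4 mg/L
COD2 = (17.5 - 7.3) x 0.36 x 8000 / 56 = 524.6 mg/L
Average = (303.4 + 524.6) / 2 = 414.0 mg/L


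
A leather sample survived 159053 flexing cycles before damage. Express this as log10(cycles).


5.20


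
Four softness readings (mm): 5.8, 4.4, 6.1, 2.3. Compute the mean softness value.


Sum = 5.8 + 4.4 + 6.1 + 2.3
Mean = 18.6 / 4 = 4.65 mm


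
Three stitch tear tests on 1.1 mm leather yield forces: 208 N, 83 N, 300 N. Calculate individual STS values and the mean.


STS1 = 189.1 N/mm
STS2 = 75.5 N/mm
STS3 = 272.7 N/mm
Mean = 179.1 N/mm


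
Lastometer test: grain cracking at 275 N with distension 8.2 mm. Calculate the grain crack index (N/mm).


33.5 N/mm


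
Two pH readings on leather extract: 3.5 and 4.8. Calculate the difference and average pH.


Difference = 1.3
Average pH = 4.15


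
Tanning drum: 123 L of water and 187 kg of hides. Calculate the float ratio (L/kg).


0.7


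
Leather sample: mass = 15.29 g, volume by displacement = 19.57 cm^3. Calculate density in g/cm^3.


Density = mass / volume
Density = 15.29 / 19.57 = 0.781 g/cm^3


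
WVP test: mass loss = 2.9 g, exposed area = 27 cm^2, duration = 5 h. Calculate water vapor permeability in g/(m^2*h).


214.81 g/(m^2*h)

WVP = mass_loss / (area x time) x 10000
WVP = 2.9 / (27 x 5) x 10000
WVP = 2.9 / 135 x 10000 = 214.81 g/(m^2*h)


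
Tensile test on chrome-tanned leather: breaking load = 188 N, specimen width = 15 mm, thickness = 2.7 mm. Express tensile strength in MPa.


4.64 MPa


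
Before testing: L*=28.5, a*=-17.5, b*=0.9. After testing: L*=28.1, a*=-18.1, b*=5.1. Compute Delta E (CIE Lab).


Delta E = 4.26


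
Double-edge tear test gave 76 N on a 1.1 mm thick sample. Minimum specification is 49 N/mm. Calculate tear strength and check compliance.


Tear strength = 76 / 1.1 = 69.1 N/mm
Required minimum = 49 N/mm
Compliant: Yes


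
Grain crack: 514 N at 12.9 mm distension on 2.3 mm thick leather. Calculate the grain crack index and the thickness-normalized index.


Crack index = 39.8 N/mm
Normalized index = 17.3 N/mm per mm

Crack index = 514 / 12.9 = 39.8 N/mm
Normalized = 39.8 / 2.3 = 17.3 N/mm per mm


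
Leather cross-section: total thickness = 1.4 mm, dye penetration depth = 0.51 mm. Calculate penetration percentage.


Penetration% = 0.51 / 1.4 x 100
Penetration = 36.4%


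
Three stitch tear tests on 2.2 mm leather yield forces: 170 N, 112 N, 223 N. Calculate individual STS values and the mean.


STS1 = 170 / 2.2 = 77.3 N/mm
STS2 = 112 / 2.2 = 50.9 N/mm
STS3 = 223 / 2.2 = 101.4 N/mm
Mean = (77.3 + 50.9 + 101.4) / 3 = 76.5 N/mm


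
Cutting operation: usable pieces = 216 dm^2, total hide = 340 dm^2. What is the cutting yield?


Yield = usable / total x 100
Yield = 216 / 340 x 100 = 63.5%


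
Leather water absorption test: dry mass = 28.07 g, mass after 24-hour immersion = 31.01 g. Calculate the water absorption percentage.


10.5%


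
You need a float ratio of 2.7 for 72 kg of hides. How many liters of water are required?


194.4 L

Water = hide weight x target ratio
Water = 72 x 2.7 = 194.4 L


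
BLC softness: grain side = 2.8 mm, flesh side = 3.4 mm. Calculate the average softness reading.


Average = (2.8 + 3.4) / 2
Average = 3.10 mm


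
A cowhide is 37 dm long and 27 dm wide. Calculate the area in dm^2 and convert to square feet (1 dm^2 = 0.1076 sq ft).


Area = 37 x 27 = 999 dm^2
Conversion: 999 x 0.1076 = 107.49 sq ft


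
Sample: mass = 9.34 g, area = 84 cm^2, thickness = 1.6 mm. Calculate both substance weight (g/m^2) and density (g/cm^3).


Substance weight = 1111.9 g/m^2
Density = 0.695 g/cm^3

SW = 9.34 / 84 x 10000 = 1111.9 g/m^2
Volume = 84 x 1.6 / 10 = 13.44 cm^3
Density = 9.34 / 13.44 = 0.695 g/cm^3


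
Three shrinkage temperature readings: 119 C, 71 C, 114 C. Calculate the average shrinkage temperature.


Average = (119 + 71 + 114) / 3
Average = 304 / 3 = 101.3 C


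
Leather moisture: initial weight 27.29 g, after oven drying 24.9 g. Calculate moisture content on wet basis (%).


8.8%


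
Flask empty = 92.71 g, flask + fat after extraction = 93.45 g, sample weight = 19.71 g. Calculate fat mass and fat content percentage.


Fat mass = 93.45 - 92.71 = 0.74 g
Fat% = 0.74 / 19.71 x 100 = 3.8%


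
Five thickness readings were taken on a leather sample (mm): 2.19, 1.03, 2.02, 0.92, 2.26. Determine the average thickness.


1.68 mm

Sum = 2.19 + 1.03 + 2.02 + 0.92 + 2.26 = 8.42
Average = 8.42 / 5 = 1.68 mm


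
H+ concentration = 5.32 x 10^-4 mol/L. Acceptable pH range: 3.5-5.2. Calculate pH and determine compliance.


pH = 3.27
Compliant: No

pH = -log10(5.32 x 10^-4) = 3.27
Range: 3.5 to 5.2
Compliant: No


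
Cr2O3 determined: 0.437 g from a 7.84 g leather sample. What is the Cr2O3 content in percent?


Cr2O3% = 0.437 / 7.84 x 100
Cr2O3% = 5.57%


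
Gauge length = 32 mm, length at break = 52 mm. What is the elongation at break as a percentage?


Extension = 52 - 32 = 20 mm
Elongation = 20 / 32 x 100 = 62.5%


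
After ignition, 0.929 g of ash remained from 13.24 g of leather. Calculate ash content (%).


Ash% = 0.929 / 13.24 x 100
Ash% = 7.02%


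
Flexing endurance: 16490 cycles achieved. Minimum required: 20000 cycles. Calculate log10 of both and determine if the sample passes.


Achieved: log10 = 4.22
Required: log10 = 4.30
Passes: No


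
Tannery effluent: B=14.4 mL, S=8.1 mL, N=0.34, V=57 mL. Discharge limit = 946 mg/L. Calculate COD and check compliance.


COD = (14.4 - 8.1) x 0.34 x 8000 / 57 = 300.6 mg/L
Limit: 946 mg/L
Compliant: Yes


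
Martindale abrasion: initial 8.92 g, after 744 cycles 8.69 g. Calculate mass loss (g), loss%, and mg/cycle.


Loss = 8.92 - 8.69 = 0.230 g
Loss% = 0.230 / 8.92 x 100 = 2.58%
Rate = 0.230 / 744 x 1000 = 0.309 mg/cycle


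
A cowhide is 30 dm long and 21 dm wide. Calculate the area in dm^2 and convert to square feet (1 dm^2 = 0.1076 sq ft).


630 dm^2
67.79 sq ft

Area = 30 x 21 = 630 dm^2
Conversion: 630 x 0.1076 = 67.79 sq ft


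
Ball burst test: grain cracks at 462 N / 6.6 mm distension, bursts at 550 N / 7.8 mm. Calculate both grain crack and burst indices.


Crack index = 70.0 N/mm
Burst index = 70.5 N/mm

Crack index = 462 / 6.6 = 70.0 N/mm
Burst index = 550 / 7.8 = 70.5 N/mm


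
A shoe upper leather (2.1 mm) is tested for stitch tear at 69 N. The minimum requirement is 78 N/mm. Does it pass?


STS = 32.9 N/mm
Passes: No


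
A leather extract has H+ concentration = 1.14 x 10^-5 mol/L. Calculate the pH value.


pH = -log10[H+]
pH = -log10(1.14 x 10^-5) = 4.94


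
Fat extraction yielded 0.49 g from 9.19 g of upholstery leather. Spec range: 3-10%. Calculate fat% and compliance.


Fat% = 0.49 / 9.19 x 100 = 5.3%
Spec range: 3-10%
Compliant: Yes


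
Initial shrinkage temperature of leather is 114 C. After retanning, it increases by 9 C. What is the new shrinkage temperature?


123 C

New Ts = 114 + 9 = 123 C


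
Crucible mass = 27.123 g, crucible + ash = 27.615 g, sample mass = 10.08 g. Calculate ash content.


Ash mass = 27.615 - 27.123 = 0.492 g
Ash% = 0.492 / 10.08 x 100 = 4.88%


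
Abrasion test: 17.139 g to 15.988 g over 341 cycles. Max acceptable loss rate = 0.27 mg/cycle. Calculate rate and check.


Loss = 17.139 - 15.988 = 1.151 g
Rate = 1.151 g / 341 cycles x 1000 = 3.375 mg/cycle
Max = 0.27 mg/cycle
Passes: No


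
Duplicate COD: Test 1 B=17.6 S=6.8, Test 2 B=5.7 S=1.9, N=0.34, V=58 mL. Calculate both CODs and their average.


COD1 = 506.5 mg/L
COD2 = 178.2 mg/L
Average = 342.4 mg/L

COD1 = (17.6 - 6.8) x 0.34 x 8000 / 58 = 506.5 mg/L
COD2 = (5.7 - 1.9) x 0.34 x 8000 / 58 = 178.2 mg/L
Average = (506.5 + 178.2) / 2 = 342.4 mg/L


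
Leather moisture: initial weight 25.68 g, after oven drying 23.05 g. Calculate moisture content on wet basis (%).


Moisture = 25.68 - 23.05 = 2.63 g
MC = 2.63 / 25.68 x 100 = 10.2%


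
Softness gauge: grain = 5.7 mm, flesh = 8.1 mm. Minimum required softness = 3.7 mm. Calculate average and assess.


Average softness = 6.90 mm
Meets requirement: Yes

Average = (5.7 + 8.1) / 2 = 6.90 mm
Minimum = 3.7 mm
Meets requirement: Yes


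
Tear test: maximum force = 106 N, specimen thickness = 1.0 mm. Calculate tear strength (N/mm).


Tear strength = force / thickness
Tear = 106 / 1.0 = 106.0 N/mm


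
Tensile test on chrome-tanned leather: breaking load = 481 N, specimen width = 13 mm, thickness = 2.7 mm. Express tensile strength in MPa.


13.70 MPa


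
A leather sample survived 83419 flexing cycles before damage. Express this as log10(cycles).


log10(83419) = 4.92


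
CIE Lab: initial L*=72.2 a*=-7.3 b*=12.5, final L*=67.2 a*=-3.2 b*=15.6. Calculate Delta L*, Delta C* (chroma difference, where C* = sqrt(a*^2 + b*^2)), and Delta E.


Delta L* = 67.2 - 72.2 = -5.0
C1* = sqrt((-7.3)^2 + (12.5)^2) = 14.475
C2* = sqrt((-3.2)^2 + (15.6)^2) = 15.925
Delta C* = 15.925 - 14.475 = 1.45
Delta E = sqrt((-5.0)^2 + (4.1)^2 + (3.1)^2) = 7.17


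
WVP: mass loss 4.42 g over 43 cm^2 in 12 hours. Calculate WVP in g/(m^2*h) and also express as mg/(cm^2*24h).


WVP = 85.66 g/(m^2*h)
Daily rate = 205.58 mg/(cm^2*24h)


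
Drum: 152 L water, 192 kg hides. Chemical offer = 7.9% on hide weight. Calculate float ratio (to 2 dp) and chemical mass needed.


Float ratio = 0.79
Chemical needed = 15.168 kg

Float ratio = 152 / 192 = 0.79
Chemical = 192 x 7.9 / 100 = 15.168 kg


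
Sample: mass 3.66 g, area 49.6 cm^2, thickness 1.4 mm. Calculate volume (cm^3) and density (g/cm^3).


Thickness in cm = 1.4 / 10 = 0.14 cm
Volume = 49.6 x 0.14 = 6.944 cm^3
Density = 3.66 / 6.944 = 0.527 g/cm^3


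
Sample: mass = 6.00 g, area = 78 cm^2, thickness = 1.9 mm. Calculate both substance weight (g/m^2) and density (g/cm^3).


SW = 6.00 / 78 x 10000 = 769.2 g/m^2
Volume = 78 x 1.9 / 10 = 14.82 cm^3
Density = 6.00 / 14.82 = 0.405 g/cm^3


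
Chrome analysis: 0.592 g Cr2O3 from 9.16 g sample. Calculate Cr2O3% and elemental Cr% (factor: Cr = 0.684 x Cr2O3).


Cr2O3% = 0.592 / 9.16 x 100 = 6.46%
Cr% = 6.46 x 0.684 = 4.42%


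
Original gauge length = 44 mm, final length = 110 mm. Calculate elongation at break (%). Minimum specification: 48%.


Elongation = 150.0%
Meets spec: Yes

Extension = 110 - 44 = 66 mm
Elongation = 66 / 44 x 100 = 150.0%
Minimum required: 48%
Meets specification: Yes


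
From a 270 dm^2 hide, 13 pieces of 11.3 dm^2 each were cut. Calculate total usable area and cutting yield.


Usable area = 146.9 dm^2
Yield = 54.4%

Total usable = 13 x 11.3 = 146.9 dm^2
Yield = 146.9 / 270 x 100 = 54.4%


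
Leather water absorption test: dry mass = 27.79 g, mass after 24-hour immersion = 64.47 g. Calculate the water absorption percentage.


132.0%

Water absorbed = 64.47 - 27.79 = 36.68 g
WA% = 36.68 / 27.79 x 100 = 132.0%


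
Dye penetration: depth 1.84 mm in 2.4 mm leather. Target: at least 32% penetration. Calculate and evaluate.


Penetration = 1.84 / 2.4 x 100 = 76.7%
Target: 32%
Meets target: Yes


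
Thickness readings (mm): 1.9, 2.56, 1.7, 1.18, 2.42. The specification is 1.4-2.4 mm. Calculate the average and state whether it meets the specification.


Sum = 9.76
Average = 9.76 / 5 = 1.95 mm
Specification range: 1.4 to 2.4 mm
Within spec: Yes


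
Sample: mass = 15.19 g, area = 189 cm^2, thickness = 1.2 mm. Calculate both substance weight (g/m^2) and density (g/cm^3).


Substance weight = 803.7 g/m^2
Density = 0.670 g/cm^3

SW = 15.19 / 189 x 10000 = 803.7 g/m^2
Volume = 189 x 1.2 / 10 = 22.68 cm^3
Density = 15.19 / 22.68 = 0.670 g/cm^3


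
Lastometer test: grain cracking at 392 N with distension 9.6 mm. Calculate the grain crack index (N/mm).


40.8 N/mm

Grain crack index = force / distension
Index = 392 / 9.6 = 40.8 N/mm


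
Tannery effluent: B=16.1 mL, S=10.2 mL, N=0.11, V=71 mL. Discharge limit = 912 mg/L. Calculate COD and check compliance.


COD = (16.1 - 10.2) x 0.11 x 8000 / 71 = 73.1 mg/L
Limit: 912 mg/L
Compliant: Yes


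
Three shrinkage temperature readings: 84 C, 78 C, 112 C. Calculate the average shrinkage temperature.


91.3 C


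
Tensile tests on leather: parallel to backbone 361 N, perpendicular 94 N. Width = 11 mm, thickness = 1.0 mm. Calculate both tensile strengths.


Parallel = 32.82 N/mm^2
Perpendicular = 8.55 N/mm^2


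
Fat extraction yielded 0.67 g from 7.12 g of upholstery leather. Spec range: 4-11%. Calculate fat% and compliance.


Fat content = 9.4%
Compliant: Yes

Fat% = 0.67 / 7.12 x 100 = 9.4%
Spec range: 4-11%
Compliant: Yes


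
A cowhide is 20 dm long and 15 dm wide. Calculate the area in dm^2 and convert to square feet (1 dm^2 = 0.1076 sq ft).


Area = 20 x 15 = 300 dm^2
Conversion: 300 x 0.1076 = 32.28 sq ft


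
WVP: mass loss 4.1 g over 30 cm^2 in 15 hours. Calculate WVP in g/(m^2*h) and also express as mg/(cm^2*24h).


WVP = 91.11 g/(m^2*h)
Daily rate = 218.67 mg/(cm^2*24h)


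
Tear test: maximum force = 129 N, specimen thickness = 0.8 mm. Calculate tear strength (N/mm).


161.3 N/mm


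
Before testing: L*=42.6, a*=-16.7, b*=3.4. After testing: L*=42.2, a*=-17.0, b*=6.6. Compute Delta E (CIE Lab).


Delta E = 3.24


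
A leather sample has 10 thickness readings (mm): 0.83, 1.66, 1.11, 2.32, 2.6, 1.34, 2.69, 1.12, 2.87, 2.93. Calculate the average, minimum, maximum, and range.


Sum = 19.47
Average = 19.47 / 10 = 1.95 mm
Minimum = 0.83 mm
Maximum = 2.93 mm
Range = 2.93 - 0.83 = 2.10 mm


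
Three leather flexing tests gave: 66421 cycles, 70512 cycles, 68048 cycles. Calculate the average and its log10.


Average = (66421 + 70512 + 68048) / 3 = 68327 cycles
log10(68327) = 4.83


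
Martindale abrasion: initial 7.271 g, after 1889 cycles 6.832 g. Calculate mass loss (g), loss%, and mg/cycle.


Loss = 7.271 - 6.832 = 0.439 g
Loss% = 0.439 / 7.271 x 100 = 6.04%
Rate = 0.439 / 1889 x 1000 = 0.232 mg/cycle


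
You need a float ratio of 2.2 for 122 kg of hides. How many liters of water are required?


Water = hide weight x target ratio
Water = 122 x 2.2 = 268.4 L


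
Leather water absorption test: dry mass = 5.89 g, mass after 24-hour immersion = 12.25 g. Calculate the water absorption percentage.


108.0%


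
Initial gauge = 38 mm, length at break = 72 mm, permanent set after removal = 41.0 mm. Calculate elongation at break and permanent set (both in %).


Elongation at break = 89.5%
Permanent set = 7.9%

Elongation at break = (72 - 38) / 38 x 100 = 89.5%
Permanent set = (41.0 - 38) / 38 x 100 = 7.9%


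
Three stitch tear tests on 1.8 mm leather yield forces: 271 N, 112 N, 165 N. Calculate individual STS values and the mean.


STS1 = 271 / 1.8 = 150.6 N/mm
STS2 = 112 / 1.8 = 62.2 N/mm
STS3 = 165 / 1.8 = 91.7 N/mm
Mean = (150.6 + 62.2 + 91.7) / 3 = 101.5 N/mm


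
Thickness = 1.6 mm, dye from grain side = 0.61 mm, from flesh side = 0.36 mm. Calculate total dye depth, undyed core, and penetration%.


Total dyed = 0.97 mm
Undyed core = 0.63 mm
Penetration = 60.6%

Total dyed = 0.61 + 0.36 = 0.97 mm
Undyed core = 1.6 - 0.97 = 0.63 mm
Penetration = 0.97 / 1.6 x 100 = 60.6%


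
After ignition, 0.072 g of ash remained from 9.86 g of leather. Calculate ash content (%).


Ash% = 0.072 / 9.86 x 100
Ash% = 0.73%


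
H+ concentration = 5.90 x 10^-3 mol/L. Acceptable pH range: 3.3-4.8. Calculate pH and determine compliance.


pH = 2.23
Compliant: No


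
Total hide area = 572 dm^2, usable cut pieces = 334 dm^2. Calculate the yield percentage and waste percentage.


Yield = 58.4%
Waste = 41.6%

Yield = 334 / 572 x 100 = 58.4%
Waste = 572 - 334 = 238 dm^2
Waste% = 100 - 58.4 = 41.6%


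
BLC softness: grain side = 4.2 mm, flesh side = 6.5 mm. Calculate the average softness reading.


5.35 mm


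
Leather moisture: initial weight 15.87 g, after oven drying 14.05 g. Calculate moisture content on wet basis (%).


Moisture = 15.87 - 14.05 = 1.82 g
MC = 1.82 / 15.87 x 100 = 11.5%


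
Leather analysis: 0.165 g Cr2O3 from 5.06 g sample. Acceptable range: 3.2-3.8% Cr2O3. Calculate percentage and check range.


Cr2O3% = 0.165 / 5.06 x 100 = 3.26%
Acceptable range: 3.2 to 3.8%
Within range: Yes


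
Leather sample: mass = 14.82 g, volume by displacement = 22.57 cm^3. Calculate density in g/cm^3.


0.657 g/cm^3


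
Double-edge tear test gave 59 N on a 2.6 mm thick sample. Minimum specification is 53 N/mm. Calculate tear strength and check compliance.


Tear strength = 22.7 N/mm
Compliant: No


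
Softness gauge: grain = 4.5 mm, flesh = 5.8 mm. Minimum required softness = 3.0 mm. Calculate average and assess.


Average = (4.5 + 5.8) / 2 = 5.15 mm
Minimum = 3.0 mm
Meets requirement: Yes


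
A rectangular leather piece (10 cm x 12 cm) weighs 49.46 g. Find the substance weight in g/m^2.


4121.7 g/m^2

Area = 10 x 12 = 120 cm^2
SW = 49.46 / 120 x 10000 = 4121.7 g/m^2


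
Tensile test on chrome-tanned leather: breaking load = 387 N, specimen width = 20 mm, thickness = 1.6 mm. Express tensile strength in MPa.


12.09 MPa


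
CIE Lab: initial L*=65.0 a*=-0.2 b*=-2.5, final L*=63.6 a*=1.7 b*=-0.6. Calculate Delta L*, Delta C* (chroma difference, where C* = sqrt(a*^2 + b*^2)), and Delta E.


Delta L* = 63.6 - 65.0 = -1.4
C1* = sqrt((-0.2)^2 + (-2.5)^2) = 2.508
C2* = sqrt((1.7)^2 + (-0.6)^2) = 1.803
Delta C* = 1.803 - 2.508 = -0.71
Delta E = sqrt((-1.4)^2 + (1.9)^2 + (1.9)^2) = 3.03


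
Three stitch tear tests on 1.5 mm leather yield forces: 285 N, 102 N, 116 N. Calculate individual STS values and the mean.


STS1 = 285 / 1.5 = 190.0 N/mm
STS2 = 102 / 1.5 = 68.0 N/mm
STS3 = 116 / 1.5 = 77.3 N/mm
Mean = (190.0 + 68.0 + 77.3) / 3 = 111.8 N/mm


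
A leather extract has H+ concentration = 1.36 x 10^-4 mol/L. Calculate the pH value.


pH = -log10[H+]
pH = -log10(1.36 x 10^-4) = 3.87


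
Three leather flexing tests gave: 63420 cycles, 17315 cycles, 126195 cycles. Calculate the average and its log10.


Average = (63420 + 17315 + 126195) / 3 = 68977 cycles
log10(68977) = 4.84


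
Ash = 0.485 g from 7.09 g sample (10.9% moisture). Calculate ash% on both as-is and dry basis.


As-is ash% = 0.485 / 7.09 x 100 = 6.84%
Dry mass = 7.09 x (100 - 10.9) / 100 = 6.31719 g
Dry-basis ash% = 0.485 / 6.31719 x 100 = 7.68%


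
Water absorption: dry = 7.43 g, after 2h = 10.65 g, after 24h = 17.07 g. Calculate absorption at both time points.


2h absorption = 43.3%
24h absorption = 129.7%

WA (2h) = (10.65 - 7.43) / 7.43 x 100 = 43.3%
WA (24h) = (17.07 - 7.43) / 7.43 x 100 = 129.7%


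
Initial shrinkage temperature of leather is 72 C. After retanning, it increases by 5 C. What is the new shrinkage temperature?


77 C


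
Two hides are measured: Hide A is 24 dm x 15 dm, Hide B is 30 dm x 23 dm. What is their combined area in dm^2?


1050 dm^2


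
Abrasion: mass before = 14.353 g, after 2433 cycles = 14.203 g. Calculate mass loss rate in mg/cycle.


0.062 mg/cycle

Mass loss = 14.353 - 14.203 = 0.150 g
Rate = 0.150 / 2433 x 1000 = 0.062 mg/cycle
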